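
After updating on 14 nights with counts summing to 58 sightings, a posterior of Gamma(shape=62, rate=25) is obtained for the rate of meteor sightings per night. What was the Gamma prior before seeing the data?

Gamma(shape=4, rate=11)

Gamma–Poisson conjugacy: posterior shape = α + Σxᵢ, posterior rate = β + n.
So α = 62 − 58 = 4 and β = 25 − 14 = 11.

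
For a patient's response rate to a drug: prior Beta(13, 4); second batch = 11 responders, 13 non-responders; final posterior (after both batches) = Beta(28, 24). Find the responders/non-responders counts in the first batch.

4 responders and 7 non-responders

Because Beta–binomial updating is additive in the counts, the combined data contributed (α_post−α_prior, β_post−β_prior) successes and failures.
Total across both batches: 28−13=15 responders, 24−4=20 non-responders.
Subtract the second batch: 15−11=4 responders and 20−13=7 non-responders.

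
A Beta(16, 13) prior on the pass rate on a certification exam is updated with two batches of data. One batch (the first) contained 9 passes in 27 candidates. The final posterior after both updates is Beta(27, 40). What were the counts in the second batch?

Because Beta–binomial updating is additive in the counts, the combined data contributed (α_post−α_prior, β_post−β_prior) successes and failures.
Total across both batches: 27−16=11 passes, 40−13=27 failures.
Subtract the first batch: 11−9=2 passes and 27−18=9 failures.

2 passes and 9 failures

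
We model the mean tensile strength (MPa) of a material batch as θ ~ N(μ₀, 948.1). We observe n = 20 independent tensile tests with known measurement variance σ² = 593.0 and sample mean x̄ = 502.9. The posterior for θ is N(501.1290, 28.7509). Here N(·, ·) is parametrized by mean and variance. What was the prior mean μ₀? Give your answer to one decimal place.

With known observation variance, the Normal–Normal posterior has precision τ_n = τ₀ + n/σ² and mean μ_n = (τ₀μ₀ + (n/σ²)x̄)/τ_n.
Here τ₀ = 1/948.1 = 0.001055 and τ_data = 20/593.0 = 0.033727, so τ_n = 0.034782.
Rearranging for μ₀: μ₀ = (μ_n·τ_n − τ_data·x̄)/τ₀ = (501.1290·0.034782 − 0.033727·502.9) / 0.001055 = 0.468961/0.001055 ≈ 444.5.

μ₀ = 444.5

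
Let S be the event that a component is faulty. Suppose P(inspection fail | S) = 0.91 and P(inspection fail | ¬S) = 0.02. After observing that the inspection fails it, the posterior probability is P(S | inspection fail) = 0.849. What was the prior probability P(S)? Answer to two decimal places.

Bayes' rule in odds form gives O(S|E) = O(S)·[P(E|S)/P(E|¬S)], hence O(S) = O(S|E)/LR.
Posterior odds = 0.849/(1−0.849) = 5.6225. LR = 0.91/0.02 = 45.5000.
Prior odds = 5.6225/45.5000 = 0.1236, so P(S) = 0.1236/(1+0.1236) ≈ 0.11.

P(S) = 0.11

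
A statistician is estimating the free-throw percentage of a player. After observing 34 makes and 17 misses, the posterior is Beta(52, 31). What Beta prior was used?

Beta is conjugate to the binomial likelihood: posterior = Beta(α+s, β+f).
So α = 52 − 34 = 18 and β = 31 − 17 = 14.

Beta(18, 14)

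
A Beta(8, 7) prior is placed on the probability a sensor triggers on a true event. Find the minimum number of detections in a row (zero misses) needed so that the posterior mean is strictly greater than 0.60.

After k detections and 0 misses the posterior is Beta(8+k, 7), with mean (8+k)/(8+7+k).
Set (8+k)/(15+k) > 0.60 and solve: k > (0.60·15 − 8)/(1 − 0.60) = 2.500.
The smallest integer exceeding 2.500 is 3.

k = 3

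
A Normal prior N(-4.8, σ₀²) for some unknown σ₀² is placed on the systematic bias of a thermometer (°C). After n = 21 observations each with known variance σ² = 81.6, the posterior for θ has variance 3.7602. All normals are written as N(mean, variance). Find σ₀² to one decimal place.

σ₀² = 116.4

For the Normal–Normal model with known σ², precisions add: τ_n = τ₀ + n/σ².
So 1/σ₀² = 1/3.7602 − 21/81.6 = 0.265943 − 0.257353 = 0.008590.
Hence σ₀² = 1/0.008590 ≈ 116.4.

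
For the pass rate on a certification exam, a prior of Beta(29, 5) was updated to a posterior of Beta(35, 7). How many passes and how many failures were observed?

6 passes and 2 failures

Under Beta–binomial conjugacy the posterior parameters are (α+s, β+f).
Match parameters: s=35−29=6, f=7−5=2.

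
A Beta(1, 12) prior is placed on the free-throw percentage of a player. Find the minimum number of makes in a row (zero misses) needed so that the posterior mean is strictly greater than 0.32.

After k makes and 0 misses the posterior is Beta(1+k, 12), with mean (1+k)/(1+12+k).
Set (1+k)/(13+k) > 0.32 and solve: k > (0.32·13 − 1)/(1 − 0.32) = 4.647.
The smallest integer exceeding 4.647 is 5, and checking k=5: (6)/(18) = 0.3333 > 0.32.

k = 5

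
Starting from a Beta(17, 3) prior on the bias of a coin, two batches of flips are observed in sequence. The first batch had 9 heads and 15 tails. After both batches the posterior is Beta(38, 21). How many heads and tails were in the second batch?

Because Beta–binomial updating is additive in the counts, the combined data contributed (α_post−α_prior, β_post−β_prior) successes and failures.
Total across both batches: 38−17=21 heads, 21−3=18 tails.
Subtract the first batch: 21−9=12 heads and 18−15=3 tails.

12 heads and 3 tails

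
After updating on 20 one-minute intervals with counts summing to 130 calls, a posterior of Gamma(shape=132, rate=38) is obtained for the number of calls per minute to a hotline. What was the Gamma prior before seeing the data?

Gamma(shape=2, rate=18)

A Gamma(α, β) prior (rate parametrization) on a Poisson rate with n observations summing to S gives posterior Gamma(α+S, β+n).
So α = 132 − 130 = 2 and β = 38 − 20 = 18.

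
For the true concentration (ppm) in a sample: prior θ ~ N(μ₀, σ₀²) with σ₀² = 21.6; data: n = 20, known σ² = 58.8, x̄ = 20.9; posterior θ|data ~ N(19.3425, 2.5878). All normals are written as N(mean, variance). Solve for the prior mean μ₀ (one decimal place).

μ₀ = 7.9

With known observation variance, the Normal–Normal posterior has precision τ_n = τ₀ + n/σ² and mean μ_n = (τ₀μ₀ + (n/σ²)x̄)/τ_n.
Here τ₀ = 1/21.6 = 0.046296 and τ_data = 20/58.8 = 0.340136, so τ_n = 0.386432.
Rearranging for μ₀: μ₀ = (μ_n·τ_n − τ_data·x̄)/τ₀ = (19.3425·0.386432 − 0.340136·20.9) / 0.046296 = 0.365719/0.046296 ≈ 7.9.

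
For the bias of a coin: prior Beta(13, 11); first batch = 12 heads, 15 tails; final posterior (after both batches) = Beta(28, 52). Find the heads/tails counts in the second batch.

3 heads and 26 tails

Because Beta–binomial updating is additive in the counts, the combined data contributed (α_post−α_prior, β_post−β_prior) successes and failures.
Total across both batches: 28−13=15 heads, 52−11=41 tails.
Subtract the first batch: 15−12=3 heads and 41−15=26 tails.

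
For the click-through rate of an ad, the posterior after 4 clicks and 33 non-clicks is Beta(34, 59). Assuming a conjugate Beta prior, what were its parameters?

Beta(30, 26)

Beta is conjugate to the binomial likelihood: posterior = Beta(a+s, b+f).
Subtract the data counts: 34−4=30, 59−33=26.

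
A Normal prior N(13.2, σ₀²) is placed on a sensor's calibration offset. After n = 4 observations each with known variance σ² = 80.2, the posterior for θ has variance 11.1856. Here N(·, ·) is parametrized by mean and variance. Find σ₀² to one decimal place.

σ₀² = 25.3

Posterior precision equals prior precision plus data precision: 1/σ_n² = 1/σ₀² + n/σ².
So 1/σ₀² = 1/11.1856 − 4/80.2 = 0.089401 − 0.049875 = 0.039526.
Hence σ₀² = 1/0.039526 ≈ 25.3.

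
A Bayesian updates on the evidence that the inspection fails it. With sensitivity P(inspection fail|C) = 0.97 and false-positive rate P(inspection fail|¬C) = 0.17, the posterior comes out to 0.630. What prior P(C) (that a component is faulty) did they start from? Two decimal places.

P(C) = 0.23

Bayes' rule in odds form gives O(C|E) = O(C)·[P(E|C)/P(E|¬C)], hence O(C) = O(C|E)/LR.
Posterior odds = 0.630/(1−0.630) = 1.7027. LR = 0.97/0.17 = 5.7059.
Prior odds = 1.7027/5.7059 = 0.2984, so P(C) = 0.2984/(1+0.2984) ≈ 0.23.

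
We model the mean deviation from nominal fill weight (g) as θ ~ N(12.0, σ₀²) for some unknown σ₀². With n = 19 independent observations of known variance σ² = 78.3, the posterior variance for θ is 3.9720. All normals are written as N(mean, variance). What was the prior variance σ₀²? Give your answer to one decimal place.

Posterior precision equals prior precision plus data precision: 1/σ_n² = 1/σ₀² + n/σ².
So 1/σ₀² = 1/3.9720 − 19/78.3 = 0.251762 − 0.242656 = 0.009106.
Hence σ₀² = 1/0.009106 ≈ 109.8.

σ₀² = 109.8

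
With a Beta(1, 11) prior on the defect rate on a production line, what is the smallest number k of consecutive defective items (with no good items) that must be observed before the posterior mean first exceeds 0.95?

k = 209

After k defective items and 0 good items the posterior is Beta(1+k, 11), with mean (1+k)/(1+11+k).
Set (1+k)/(12+k) > 0.95 and solve: k > (0.95·12 − 1)/(1 − 0.95) = 208.000.
The smallest integer exceeding 208.000 is 209.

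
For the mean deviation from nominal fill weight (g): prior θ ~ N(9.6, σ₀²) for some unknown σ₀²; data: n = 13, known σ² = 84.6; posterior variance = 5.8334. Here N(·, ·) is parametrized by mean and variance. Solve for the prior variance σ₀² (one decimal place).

Posterior precision equals prior precision plus data precision: 1/σ_n² = 1/σ₀² + n/σ².
So 1/σ₀² = 1/5.8334 − 13/84.6 = 0.171427 − 0.153664 = 0.017763.
Hence σ₀² = 1/0.017763 ≈ 56.3.

σ₀² = 56.3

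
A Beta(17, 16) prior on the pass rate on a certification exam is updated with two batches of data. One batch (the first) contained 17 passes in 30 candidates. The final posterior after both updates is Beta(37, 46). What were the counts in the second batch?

Because Beta–binomial updating is additive in the counts, the combined data contributed (α_post−α_prior, β_post−β_prior) successes and failures.
Total across both batches: 37−17=20 passes, 46−16=30 failures.
Subtract the first batch: 20−17=3 passes and 30−13=17 failures.

3 passes and 17 failures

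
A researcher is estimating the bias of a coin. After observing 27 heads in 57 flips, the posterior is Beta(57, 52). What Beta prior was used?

A Beta(a, b) prior with s successes and f failures in binomial data gives a Beta(a+s, b+f) posterior.
So a = 57 − 27 = 30 and b = 52 − 30 = 22.

Beta(30, 22)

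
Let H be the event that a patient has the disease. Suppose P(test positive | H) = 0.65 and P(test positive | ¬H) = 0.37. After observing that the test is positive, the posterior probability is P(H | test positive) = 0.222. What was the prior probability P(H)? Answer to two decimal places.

P(H) = 0.14

In odds form, posterior odds = prior odds × likelihood ratio, so prior odds = posterior odds ÷ LR.
Posterior odds = 0.222/(1−0.222) = 0.2853. LR = 0.65/0.37 = 1.7568.
Prior odds = 0.2853/1.7568 = 0.1624, so P(H) = 0.1624/(1+0.1624) ≈ 0.14.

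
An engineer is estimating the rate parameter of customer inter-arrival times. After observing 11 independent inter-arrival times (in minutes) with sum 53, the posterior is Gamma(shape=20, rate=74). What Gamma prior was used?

For an exponential likelihood with a Gamma(α, β) prior on the rate, n observations with total T give posterior Gamma(α+n, β+T).
So α = 20 − 11 = 9 and β = 74 − 53 = 21.

Gamma(shape=9, rate=21)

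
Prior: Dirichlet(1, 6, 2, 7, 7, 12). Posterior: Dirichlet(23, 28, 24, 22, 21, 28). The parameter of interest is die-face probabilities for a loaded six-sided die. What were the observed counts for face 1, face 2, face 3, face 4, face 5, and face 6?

counts (22, 22, 22, 15, 14, 16)

For a Dirichlet(α) prior with multinomial counts c, the posterior is Dirichlet(α + c) componentwise.
Counts are posterior − prior componentwise: 23−1=22, 28−6=22, 24−2=22, 22−7=15, 21−7=14, 28−12=16.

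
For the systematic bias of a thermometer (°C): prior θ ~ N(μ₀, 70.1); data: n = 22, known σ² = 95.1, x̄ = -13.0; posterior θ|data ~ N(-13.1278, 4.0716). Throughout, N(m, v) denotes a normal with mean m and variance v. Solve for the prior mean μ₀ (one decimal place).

With known observation variance, the Normal–Normal posterior has precision τ_n = τ₀ + n/σ² and mean μ_n = (τ₀μ₀ + (n/σ²)x̄)/τ_n.
Here τ₀ = 1/70.1 = 0.014265 and τ_data = 22/95.1 = 0.231335, so τ_n = 0.245600.
Rearranging for μ₀: μ₀ = (μ_n·τ_n − τ_data·x̄)/τ₀ = (-13.1278·0.245600 − 0.231335·-13.0) / 0.014265 = -0.216833/0.014265 ≈ -15.2.

μ₀ = -15.2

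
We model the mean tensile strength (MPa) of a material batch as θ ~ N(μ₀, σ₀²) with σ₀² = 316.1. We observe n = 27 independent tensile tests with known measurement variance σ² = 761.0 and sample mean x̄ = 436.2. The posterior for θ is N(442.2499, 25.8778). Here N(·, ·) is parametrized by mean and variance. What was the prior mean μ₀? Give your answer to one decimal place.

μ₀ = 510.1

The posterior mean is a precision-weighted average: μ_n = (τ₀μ₀ + τ_data·x̄)/(τ₀+τ_data), with τ₀=1/σ₀² and τ_data=n/σ².
Here τ₀ = 1/316.1 = 0.003164 and τ_data = 27/761.0 = 0.035480, so τ_n = 0.038644.
Rearranging for μ₀: μ₀ = (μ_n·τ_n − τ_data·x̄)/τ₀ = (442.2499·0.038644 − 0.035480·436.2) / 0.003164 = 1.613929/0.003164 ≈ 510.1.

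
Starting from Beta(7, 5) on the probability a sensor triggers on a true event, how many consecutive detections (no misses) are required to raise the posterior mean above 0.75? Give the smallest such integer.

k = 9

After k detections and 0 misses the posterior is Beta(7+k, 5), with mean (7+k)/(7+5+k).
Set (7+k)/(12+k) > 0.75 and solve: k > (0.75·12 − 7)/(1 − 0.75) = 8.000.
The smallest integer exceeding 8.000 is 9, and checking k=9: (16)/(21) = 0.7619 > 0.75.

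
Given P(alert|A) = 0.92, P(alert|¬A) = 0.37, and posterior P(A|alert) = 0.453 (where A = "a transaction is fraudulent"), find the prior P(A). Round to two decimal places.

Bayes' rule in odds form gives O(A|E) = O(A)·[P(E|A)/P(E|¬A)], hence O(A) = O(A|E)/LR.
Posterior odds = 0.453/(1−0.453) = 0.8282. LR = 0.92/0.37 = 2.4865.
Prior odds = 0.8282/2.4865 = 0.3331, so P(A) = 0.3331/(1+0.3331) ≈ 0.25.

P(A) = 0.25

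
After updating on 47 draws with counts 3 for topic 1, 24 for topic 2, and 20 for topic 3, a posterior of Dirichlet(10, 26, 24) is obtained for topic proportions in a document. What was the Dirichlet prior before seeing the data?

Dirichlet(7, 2, 4)

For a Dirichlet(α) prior with multinomial counts c, the posterior is Dirichlet(α + c) componentwise.
Subtract each count from the matching posterior parameter: 10−3=7, 26−24=2, 24−20=4.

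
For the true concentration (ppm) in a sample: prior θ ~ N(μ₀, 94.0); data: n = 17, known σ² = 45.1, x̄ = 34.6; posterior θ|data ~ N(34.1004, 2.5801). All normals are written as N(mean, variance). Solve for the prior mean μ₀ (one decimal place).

μ₀ = 16.4

With known observation variance, the Normal–Normal posterior has precision τ_n = τ₀ + n/σ² and mean μ_n = (τ₀μ₀ + (n/σ²)x̄)/τ_n.
Here τ₀ = 1/94.0 = 0.010638 and τ_data = 17/45.1 = 0.376940, so τ_n = 0.387578.
Rearranging for μ₀: μ₀ = (μ_n·τ_n − τ_data·x̄)/τ₀ = (34.1004·0.387578 − 0.376940·34.6) / 0.010638 = 0.174441/0.010638 ≈ 16.4.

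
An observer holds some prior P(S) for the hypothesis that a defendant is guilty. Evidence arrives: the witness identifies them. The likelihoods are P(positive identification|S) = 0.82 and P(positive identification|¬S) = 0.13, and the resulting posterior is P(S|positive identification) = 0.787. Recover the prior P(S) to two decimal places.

P(S) = 0.37

In odds form, posterior odds = prior odds × likelihood ratio, so prior odds = posterior odds ÷ LR.
Posterior odds = 0.787/(1−0.787) = 3.6948. LR = 0.82/0.13 = 6.3077.
Prior odds = 3.6948/6.3077 = 0.5858, so P(S) = 0.5858/(1+0.5858) ≈ 0.37.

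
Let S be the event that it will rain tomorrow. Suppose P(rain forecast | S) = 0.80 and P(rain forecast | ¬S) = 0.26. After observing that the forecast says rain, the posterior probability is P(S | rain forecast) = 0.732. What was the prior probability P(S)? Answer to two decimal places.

P(S) = 0.47

Bayes' rule in odds form gives O(S|E) = O(S)·[P(E|S)/P(E|¬S)], hence O(S) = O(S|E)/LR.
Posterior odds = 0.732/(1−0.732) = 2.7313. LR = 0.80/0.26 = 3.0769.
Prior odds = 2.7313/3.0769 = 0.8877, so P(S) = 0.8877/(1+0.8877) ≈ 0.47.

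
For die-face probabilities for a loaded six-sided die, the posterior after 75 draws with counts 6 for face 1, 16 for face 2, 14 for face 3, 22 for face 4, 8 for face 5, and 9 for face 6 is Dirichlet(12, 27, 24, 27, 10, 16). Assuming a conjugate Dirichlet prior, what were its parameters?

Dirichlet(6, 11, 10, 5, 2, 7)

For a Dirichlet(α) prior with multinomial counts c, the posterior is Dirichlet(α + c) componentwise.
Subtract each count from the matching posterior parameter: 12−6=6, 27−16=11, 24−14=10, 27−22=5, 10−8=2, 16−9=7.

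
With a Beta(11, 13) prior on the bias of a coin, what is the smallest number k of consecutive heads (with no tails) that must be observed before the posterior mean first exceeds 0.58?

After k heads and 0 tails the posterior is Beta(11+k, 13), with mean (11+k)/(11+13+k).
Set (11+k)/(24+k) > 0.58 and solve: k > (0.58·24 − 11)/(1 − 0.58) = 6.952.
The smallest integer exceeding 6.952 is 7.

k = 7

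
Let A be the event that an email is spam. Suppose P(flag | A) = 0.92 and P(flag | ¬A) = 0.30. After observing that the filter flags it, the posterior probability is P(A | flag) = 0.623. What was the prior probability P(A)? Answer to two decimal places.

Bayes' rule in odds form gives O(A|E) = O(A)·[P(E|A)/P(E|¬A)], hence O(A) = O(A|E)/LR.
Posterior odds = 0.623/(1−0.623) = 1.6525. LR = 0.92/0.30 = 3.0667.
Prior odds = 1.6525/3.0667 = 0.5389, so P(A) = 0.5389/(1+0.5389) ≈ 0.35.

P(A) = 0.35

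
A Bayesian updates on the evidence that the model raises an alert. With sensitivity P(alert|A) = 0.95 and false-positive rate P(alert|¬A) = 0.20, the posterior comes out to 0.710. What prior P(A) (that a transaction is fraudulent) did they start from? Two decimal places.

P(A) = 0.34

In odds form, posterior odds = prior odds × likelihood ratio, so prior odds = posterior odds ÷ LR.
Posterior odds = 0.710/(1−0.710) = 2.4483. LR = 0.95/0.20 = 4.7500.
Prior odds = 2.4483/4.7500 = 0.5154, so P(A) = 0.5154/(1+0.5154) ≈ 0.34.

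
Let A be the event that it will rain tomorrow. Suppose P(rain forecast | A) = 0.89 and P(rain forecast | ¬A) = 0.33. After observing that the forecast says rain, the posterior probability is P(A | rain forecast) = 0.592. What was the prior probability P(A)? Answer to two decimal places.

In odds form, posterior odds = prior odds × likelihood ratio, so prior odds = posterior odds ÷ LR.
Posterior odds = 0.592/(1−0.592) = 1.4510. LR = 0.89/0.33 = 2.6970.
Prior odds = 1.4510/2.6970 = 0.5380, so P(A) = 0.5380/(1+0.5380) ≈ 0.35.

P(A) = 0.35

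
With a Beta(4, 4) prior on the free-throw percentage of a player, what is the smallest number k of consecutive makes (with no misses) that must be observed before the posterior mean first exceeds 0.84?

After k makes and 0 misses the posterior is Beta(4+k, 4), with mean (4+k)/(4+4+k).
Set (4+k)/(8+k) > 0.84 and solve: k > (0.84·8 − 4)/(1 − 0.84) = 17.000.
The smallest integer exceeding 17.000 is 18, and checking k=18: (22)/(26) = 0.8462 > 0.84.

k = 18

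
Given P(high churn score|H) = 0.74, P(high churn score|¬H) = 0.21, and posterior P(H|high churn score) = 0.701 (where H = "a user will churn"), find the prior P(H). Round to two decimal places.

P(H) = 0.40

In odds form, posterior odds = prior odds × likelihood ratio, so prior odds = posterior odds ÷ LR.
Posterior odds = 0.701/(1−0.701) = 2.3445. LR = 0.74/0.21 = 3.5238.
Prior odds = 2.3445/3.5238 = 0.6653, so P(H) = 0.6653/(1+0.6653) ≈ 0.40.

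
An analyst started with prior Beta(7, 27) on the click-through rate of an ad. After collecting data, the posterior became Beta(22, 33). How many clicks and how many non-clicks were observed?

15 clicks and 6 non-clicks

Beta is conjugate to the binomial likelihood: posterior = Beta(α+s, β+f).
Match parameters: s=22−7=15, f=33−27=6.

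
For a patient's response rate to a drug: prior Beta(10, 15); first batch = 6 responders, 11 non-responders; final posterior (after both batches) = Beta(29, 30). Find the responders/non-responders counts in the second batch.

13 responders and 4 non-responders

Sequential conjugate updates are equivalent to a single update on the pooled data, so total successes = posterior α − prior α and total failures = posterior β − prior β.
Total across both batches: 29−10=19 responders, 30−15=15 non-responders.
Subtract the first batch: 19−6=13 responders and 15−11=4 non-responders.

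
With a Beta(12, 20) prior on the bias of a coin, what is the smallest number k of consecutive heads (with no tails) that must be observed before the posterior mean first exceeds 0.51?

k = 9

After k heads and 0 tails the posterior is Beta(12+k, 20), with mean (12+k)/(12+20+k).
Set (12+k)/(32+k) > 0.51 and solve: k > (0.51·32 − 12)/(1 − 0.51) = 8.816.
The smallest integer exceeding 8.816 is 9.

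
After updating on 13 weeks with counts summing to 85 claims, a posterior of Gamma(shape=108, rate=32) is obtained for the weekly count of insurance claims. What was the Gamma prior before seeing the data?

A Gamma(α, β) prior (rate parametrization) on a Poisson rate with n observations summing to S gives posterior Gamma(α+S, β+n).
So α = 108 − 85 = 23 and β = 32 − 13 = 19.

Gamma(shape=23, rate=19)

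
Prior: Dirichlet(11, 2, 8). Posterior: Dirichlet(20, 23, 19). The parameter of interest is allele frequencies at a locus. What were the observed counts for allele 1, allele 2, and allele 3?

counts (9, 21, 11)

For a Dirichlet(α) prior with multinomial counts c, the posterior is Dirichlet(α + c) componentwise.
Counts are posterior − prior componentwise: 20−11=9, 23−2=21, 19−8=11.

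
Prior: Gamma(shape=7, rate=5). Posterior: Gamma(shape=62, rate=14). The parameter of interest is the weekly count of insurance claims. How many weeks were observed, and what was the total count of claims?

n = 9 weeks with total 55 claims

A Gamma(α, β) prior (rate parametrization) on a Poisson rate with n observations summing to S gives posterior Gamma(α+S, β+n).
Matching: Σxᵢ = 62 − 7 = 55 and n = 14 − 5 = 9.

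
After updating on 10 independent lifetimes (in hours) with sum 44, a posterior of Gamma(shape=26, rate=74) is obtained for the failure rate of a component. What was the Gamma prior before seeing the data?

Gamma–exponential conjugacy: posterior shape = α + n, posterior rate = β + Σtᵢ.
So α = 26 − 10 = 16 and β = 74 − 44 = 30.

Gamma(shape=16, rate=30)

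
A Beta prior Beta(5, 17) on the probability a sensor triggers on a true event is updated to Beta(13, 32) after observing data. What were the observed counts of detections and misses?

8 detections and 15 misses

A Beta(a, b) prior with s successes and f failures in binomial data gives a Beta(a+s, b+f) posterior.
Match parameters: s=13−5=8, f=32−17=15.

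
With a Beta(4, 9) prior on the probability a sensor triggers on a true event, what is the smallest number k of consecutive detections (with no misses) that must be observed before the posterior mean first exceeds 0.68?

k = 16

After k detections and 0 misses the posterior is Beta(4+k, 9), with mean (4+k)/(4+9+k).
Set (4+k)/(13+k) > 0.68 and solve: k > (0.68·13 − 4)/(1 − 0.68) = 15.125.
The smallest integer exceeding 15.125 is 16.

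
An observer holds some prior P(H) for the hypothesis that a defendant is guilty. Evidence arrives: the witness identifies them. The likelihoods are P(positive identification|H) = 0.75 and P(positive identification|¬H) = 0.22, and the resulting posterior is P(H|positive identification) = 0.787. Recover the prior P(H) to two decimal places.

P(H) = 0.52

Bayes' rule in odds form gives O(H|E) = O(H)·[P(E|H)/P(E|¬H)], hence O(H) = O(H|E)/LR.
Posterior odds = 0.787/(1−0.787) = 3.6948. LR = 0.75/0.22 = 3.4091.
Prior odds = 3.6948/3.4091 = 1.0838, so P(H) = 1.0838/(1+1.0838) ≈ 0.52.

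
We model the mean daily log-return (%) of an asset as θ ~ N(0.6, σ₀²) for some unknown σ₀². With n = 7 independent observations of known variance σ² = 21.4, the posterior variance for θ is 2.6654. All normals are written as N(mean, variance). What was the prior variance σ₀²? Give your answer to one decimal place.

σ₀² = 20.8

For the Normal–Normal model with known σ², precisions add: τ_n = τ₀ + n/σ².
So 1/σ₀² = 1/2.6654 − 7/21.4 = 0.375178 − 0.327103 = 0.048075.
Hence σ₀² = 1/0.048075 ≈ 20.8.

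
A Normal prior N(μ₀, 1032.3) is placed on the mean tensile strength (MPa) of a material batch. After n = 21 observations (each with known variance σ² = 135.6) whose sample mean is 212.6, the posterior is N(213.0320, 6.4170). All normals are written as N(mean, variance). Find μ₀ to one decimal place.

μ₀ = 282.1

With known observation variance, the Normal–Normal posterior has precision τ_n = τ₀ + n/σ² and mean μ_n = (τ₀μ₀ + (n/σ²)x̄)/τ_n.
Here τ₀ = 1/1032.3 = 0.000969 and τ_data = 21/135.6 = 0.154867, so τ_n = 0.155836.
Rearranging for μ₀: μ₀ = (μ_n·τ_n − τ_data·x̄)/τ₀ = (213.0320·0.155836 − 0.154867·212.6) / 0.000969 = 0.273331/0.000969 ≈ 282.1.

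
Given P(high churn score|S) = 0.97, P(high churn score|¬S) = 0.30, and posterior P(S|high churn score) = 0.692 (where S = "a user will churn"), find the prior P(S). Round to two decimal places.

P(S) = 0.41

In odds form, posterior odds = prior odds × likelihood ratio, so prior odds = posterior odds ÷ LR.
Posterior odds = 0.692/(1−0.692) = 2.2468. LR = 0.97/0.30 = 3.2333.
Prior odds = 2.2468/3.2333 = 0.6949, so P(S) = 0.6949/(1+0.6949) ≈ 0.41.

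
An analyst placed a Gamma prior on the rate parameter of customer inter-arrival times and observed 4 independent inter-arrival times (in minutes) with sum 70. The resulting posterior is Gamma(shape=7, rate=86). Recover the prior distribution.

For an exponential likelihood with a Gamma(α, β) prior on the rate, n observations with total T give posterior Gamma(α+n, β+T).
So α = 7 − 4 = 3 and β = 86 − 70 = 16.

Gamma(shape=3, rate=16)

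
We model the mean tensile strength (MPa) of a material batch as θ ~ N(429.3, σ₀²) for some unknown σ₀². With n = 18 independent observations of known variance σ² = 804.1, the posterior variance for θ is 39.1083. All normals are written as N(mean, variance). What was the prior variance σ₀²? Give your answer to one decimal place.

Posterior precision equals prior precision plus data precision: 1/σ_n² = 1/σ₀² + n/σ².
So 1/σ₀² = 1/39.1083 − 18/804.1 = 0.025570 − 0.022385 = 0.003185.
Hence σ₀² = 1/0.003185 ≈ 314.0.

σ₀² = 314.0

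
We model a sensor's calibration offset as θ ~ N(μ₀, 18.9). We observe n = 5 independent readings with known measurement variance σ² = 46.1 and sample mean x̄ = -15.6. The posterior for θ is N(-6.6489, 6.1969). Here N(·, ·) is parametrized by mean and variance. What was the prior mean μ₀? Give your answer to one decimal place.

With known observation variance, the Normal–Normal posterior has precision τ_n = τ₀ + n/σ² and mean μ_n = (τ₀μ₀ + (n/σ²)x̄)/τ_n.
Here τ₀ = 1/18.9 = 0.052910 and τ_data = 5/46.1 = 0.108460, so τ_n = 0.161370.
Rearranging for μ₀: μ₀ = (μ_n·τ_n − τ_data·x̄)/τ₀ = (-6.6489·0.161370 − 0.108460·-15.6) / 0.052910 = 0.619043/0.052910 ≈ 11.7.

μ₀ = 11.7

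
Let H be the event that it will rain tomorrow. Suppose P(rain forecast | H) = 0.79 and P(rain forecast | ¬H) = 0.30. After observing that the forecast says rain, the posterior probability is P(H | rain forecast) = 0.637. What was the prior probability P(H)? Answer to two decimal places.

P(H) = 0.40

Bayes' rule in odds form gives O(H|E) = O(H)·[P(E|H)/P(E|¬H)], hence O(H) = O(H|E)/LR.
Posterior odds = 0.637/(1−0.637) = 1.7548. LR = 0.79/0.30 = 2.6333.
Prior odds = 1.7548/2.6333 = 0.6664, so P(H) = 0.6664/(1+0.6664) ≈ 0.40.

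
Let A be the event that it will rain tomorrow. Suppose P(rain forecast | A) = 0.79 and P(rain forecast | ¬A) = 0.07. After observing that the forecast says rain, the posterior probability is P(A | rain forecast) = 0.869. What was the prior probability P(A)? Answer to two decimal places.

In odds form, posterior odds = prior odds × likelihood ratio, so prior odds = posterior odds ÷ LR.
Posterior odds = 0.869/(1−0.869) = 6.6336. LR = 0.79/0.07 = 11.2857.
Prior odds = 6.6336/11.2857 = 0.5878, so P(A) = 0.5878/(1+0.5878) ≈ 0.37.

P(A) = 0.37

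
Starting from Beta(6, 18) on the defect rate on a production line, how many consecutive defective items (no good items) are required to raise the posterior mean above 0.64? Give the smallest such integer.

After k defective items and 0 good items the posterior is Beta(6+k, 18), with mean (6+k)/(6+18+k).
Set (6+k)/(24+k) > 0.64 and solve: k > (0.64·24 − 6)/(1 − 0.64) = 26.000.
The smallest integer exceeding 26.000 is 27, and checking k=27: (33)/(51) = 0.6471 > 0.64.

k = 27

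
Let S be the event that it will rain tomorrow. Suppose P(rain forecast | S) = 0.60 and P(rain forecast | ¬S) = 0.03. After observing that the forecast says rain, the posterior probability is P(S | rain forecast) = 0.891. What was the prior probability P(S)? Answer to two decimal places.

P(S) = 0.29

In odds form, posterior odds = prior odds × likelihood ratio, so prior odds = posterior odds ÷ LR.
Posterior odds = 0.891/(1−0.891) = 8.1743. LR = 0.60/0.03 = 20.0000.
Prior odds = 8.1743/20.0000 = 0.4087, so P(S) = 0.4087/(1+0.4087) ≈ 0.29.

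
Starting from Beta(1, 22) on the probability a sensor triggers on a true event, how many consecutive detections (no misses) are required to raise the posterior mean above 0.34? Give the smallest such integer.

After k detections and 0 misses the posterior is Beta(1+k, 22), with mean (1+k)/(1+22+k).
Set (1+k)/(23+k) > 0.34 and solve: k > (0.34·23 − 1)/(1 − 0.34) = 10.333.
The smallest integer exceeding 10.333 is 11.

k = 11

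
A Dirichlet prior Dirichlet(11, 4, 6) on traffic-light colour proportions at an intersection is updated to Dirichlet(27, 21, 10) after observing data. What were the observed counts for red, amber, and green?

For a Dirichlet(α) prior with multinomial counts c, the posterior is Dirichlet(α + c) componentwise.
Counts are posterior − prior componentwise: 27−11=16, 21−4=17, 10−6=4.

counts (16, 17, 4)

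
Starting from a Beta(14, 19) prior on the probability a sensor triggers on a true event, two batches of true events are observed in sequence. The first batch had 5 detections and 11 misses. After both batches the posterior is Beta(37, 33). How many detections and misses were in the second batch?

Because Beta–binomial updating is additive in the counts, the combined data contributed (α_post−α_prior, β_post−β_prior) successes and failures.
Total across both batches: 37−14=23 detections, 33−19=14 misses.
Subtract the first batch: 23−5=18 detections and 14−11=3 misses.

18 detections and 3 misses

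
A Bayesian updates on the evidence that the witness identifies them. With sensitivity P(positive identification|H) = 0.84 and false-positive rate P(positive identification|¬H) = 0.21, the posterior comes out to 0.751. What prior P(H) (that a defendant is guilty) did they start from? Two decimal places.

In odds form, posterior odds = prior odds × likelihood ratio, so prior odds = posterior odds ÷ LR.
Posterior odds = 0.751/(1−0.751) = 3.0161. LR = 0.84/0.21 = 4.0000.
Prior odds = 3.0161/4.0000 = 0.7540, so P(H) = 0.7540/(1+0.7540) ≈ 0.43.

P(H) = 0.43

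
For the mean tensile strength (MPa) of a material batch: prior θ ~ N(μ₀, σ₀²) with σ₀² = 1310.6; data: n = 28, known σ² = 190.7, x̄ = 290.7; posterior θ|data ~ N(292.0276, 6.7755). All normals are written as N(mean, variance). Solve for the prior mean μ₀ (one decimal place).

With known observation variance, the Normal–Normal posterior has precision τ_n = τ₀ + n/σ² and mean μ_n = (τ₀μ₀ + (n/σ²)x̄)/τ_n.
Here τ₀ = 1/1310.6 = 0.000763 and τ_data = 28/190.7 = 0.146827, so τ_n = 0.147590.
Rearranging for μ₀: μ₀ = (μ_n·τ_n − τ_data·x̄)/τ₀ = (292.0276·0.147590 − 0.146827·290.7) / 0.000763 = 0.417745/0.000763 ≈ 547.5.

μ₀ = 547.5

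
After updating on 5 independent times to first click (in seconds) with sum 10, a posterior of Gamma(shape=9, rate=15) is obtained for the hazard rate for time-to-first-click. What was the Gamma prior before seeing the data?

Gamma(shape=4, rate=5)

Gamma–exponential conjugacy: posterior shape = α + n, posterior rate = β + Σtᵢ.
So α = 9 − 5 = 4 and β = 15 − 10 = 5.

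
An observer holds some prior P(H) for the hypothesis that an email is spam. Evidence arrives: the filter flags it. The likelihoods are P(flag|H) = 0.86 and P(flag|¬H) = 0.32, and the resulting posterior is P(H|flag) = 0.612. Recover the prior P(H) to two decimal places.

In odds form, posterior odds = prior odds × likelihood ratio, so prior odds = posterior odds ÷ LR.
Posterior odds = 0.612/(1−0.612) = 1.5773. LR = 0.86/0.32 = 2.6875.
Prior odds = 1.5773/2.6875 = 0.5869, so P(H) = 0.5869/(1+0.5869) ≈ 0.37.

P(H) = 0.37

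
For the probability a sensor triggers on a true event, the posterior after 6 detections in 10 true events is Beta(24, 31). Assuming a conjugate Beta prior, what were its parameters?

Beta(18, 27)

Under Beta–binomial conjugacy the posterior parameters are (a+s, b+f).
So a = 24 − 6 = 18 and b = 31 − 4 = 27.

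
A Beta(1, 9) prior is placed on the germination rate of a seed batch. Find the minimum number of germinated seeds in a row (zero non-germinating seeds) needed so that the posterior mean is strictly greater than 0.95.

k = 171

After k germinated seeds and 0 non-germinating seeds the posterior is Beta(1+k, 9), with mean (1+k)/(1+9+k).
Set (1+k)/(10+k) > 0.95 and solve: k > (0.95·10 − 1)/(1 − 0.95) = 170.000.
The smallest integer exceeding 170.000 is 171.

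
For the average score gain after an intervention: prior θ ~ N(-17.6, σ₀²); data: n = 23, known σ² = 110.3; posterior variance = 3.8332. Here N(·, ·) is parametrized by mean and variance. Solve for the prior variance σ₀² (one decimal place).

σ₀² = 19.1

Posterior precision equals prior precision plus data precision: 1/σ_n² = 1/σ₀² + n/σ².
So 1/σ₀² = 1/3.8332 − 23/110.3 = 0.260879 − 0.208522 = 0.052357.
Hence σ₀² = 1/0.052357 ≈ 19.1.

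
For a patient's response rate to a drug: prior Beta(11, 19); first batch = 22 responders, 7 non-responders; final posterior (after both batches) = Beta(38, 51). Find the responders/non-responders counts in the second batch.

5 responders and 25 non-responders

Because Beta–binomial updating is additive in the counts, the combined data contributed (α_post−α_prior, β_post−β_prior) successes and failures.
Total across both batches: 38−11=27 responders, 51−19=32 non-responders.
Subtract the first batch: 27−22=5 responders and 32−7=25 non-responders.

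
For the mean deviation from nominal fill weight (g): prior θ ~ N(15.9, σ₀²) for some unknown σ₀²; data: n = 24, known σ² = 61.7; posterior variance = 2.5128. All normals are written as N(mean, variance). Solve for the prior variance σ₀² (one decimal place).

For the Normal–Normal model with known σ², precisions add: τ_n = τ₀ + n/σ².
So 1/σ₀² = 1/2.5128 − 24/61.7 = 0.397962 − 0.388979 = 0.008983.
Hence σ₀² = 1/0.008983 ≈ 111.3.

σ₀² = 111.3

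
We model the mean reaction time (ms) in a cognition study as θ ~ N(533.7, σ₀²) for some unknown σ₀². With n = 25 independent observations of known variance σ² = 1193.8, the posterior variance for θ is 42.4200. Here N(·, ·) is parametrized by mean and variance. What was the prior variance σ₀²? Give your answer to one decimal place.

σ₀² = 379.9

For the Normal–Normal model with known σ², precisions add: τ_n = τ₀ + n/σ².
So 1/σ₀² = 1/42.4200 − 25/1193.8 = 0.023574 − 0.020942 = 0.002632.
Hence σ₀² = 1/0.002632 ≈ 379.9.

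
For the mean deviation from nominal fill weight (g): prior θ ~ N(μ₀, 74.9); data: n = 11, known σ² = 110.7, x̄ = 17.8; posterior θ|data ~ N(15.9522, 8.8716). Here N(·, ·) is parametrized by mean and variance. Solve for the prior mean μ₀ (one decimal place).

The posterior mean is a precision-weighted average: μ_n = (τ₀μ₀ + τ_data·x̄)/(τ₀+τ_data), with τ₀=1/σ₀² and τ_data=n/σ².
Here τ₀ = 1/74.9 = 0.013351 and τ_data = 11/110.7 = 0.099368, so τ_n = 0.112719.
Rearranging for μ₀: μ₀ = (μ_n·τ_n − τ_data·x̄)/τ₀ = (15.9522·0.112719 − 0.099368·17.8) / 0.013351 = 0.029366/0.013351 ≈ 2.2.

μ₀ = 2.2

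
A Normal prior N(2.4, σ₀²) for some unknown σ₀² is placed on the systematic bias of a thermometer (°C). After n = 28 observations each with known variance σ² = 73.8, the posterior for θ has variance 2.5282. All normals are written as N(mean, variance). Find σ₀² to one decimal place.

Posterior precision equals prior precision plus data precision: 1/σ_n² = 1/σ₀² + n/σ².
So 1/σ₀² = 1/2.5282 − 28/73.8 = 0.395538 − 0.379404 = 0.016134.
Hence σ₀² = 1/0.016134 ≈ 62.0.

σ₀² = 62.0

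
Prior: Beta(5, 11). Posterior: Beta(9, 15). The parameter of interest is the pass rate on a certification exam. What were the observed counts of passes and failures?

A Beta(α, β) prior with s successes and f failures in binomial data gives a Beta(α+s, β+f) posterior.
So s = 9 − 5 = 4 and f = 15 − 11 = 4.

4 passes and 4 failures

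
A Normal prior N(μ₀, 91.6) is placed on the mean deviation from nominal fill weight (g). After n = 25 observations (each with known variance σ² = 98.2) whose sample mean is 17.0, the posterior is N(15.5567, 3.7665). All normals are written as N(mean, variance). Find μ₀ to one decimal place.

With known observation variance, the Normal–Normal posterior has precision τ_n = τ₀ + n/σ² and mean μ_n = (τ₀μ₀ + (n/σ²)x̄)/τ_n.
Here τ₀ = 1/91.6 = 0.010917 and τ_data = 25/98.2 = 0.254582, so τ_n = 0.265499.
Rearranging for μ₀: μ₀ = (μ_n·τ_n − τ_data·x̄)/τ₀ = (15.5567·0.265499 − 0.254582·17.0) / 0.010917 = -0.197606/0.010917 ≈ -18.1.

μ₀ = -18.1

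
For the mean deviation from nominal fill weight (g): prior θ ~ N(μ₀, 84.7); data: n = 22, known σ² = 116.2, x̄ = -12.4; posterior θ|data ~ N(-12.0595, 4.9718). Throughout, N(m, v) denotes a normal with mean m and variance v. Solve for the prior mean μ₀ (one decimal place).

μ₀ = -6.6

The posterior mean is a precision-weighted average: μ_n = (τ₀μ₀ + τ_data·x̄)/(τ₀+τ_data), with τ₀=1/σ₀² and τ_data=n/σ².
Here τ₀ = 1/84.7 = 0.011806 and τ_data = 22/116.2 = 0.189329, so τ_n = 0.201135.
Rearranging for μ₀: μ₀ = (μ_n·τ_n − τ_data·x̄)/τ₀ = (-12.0595·0.201135 − 0.189329·-12.4) / 0.011806 = -0.077908/0.011806 ≈ -6.6.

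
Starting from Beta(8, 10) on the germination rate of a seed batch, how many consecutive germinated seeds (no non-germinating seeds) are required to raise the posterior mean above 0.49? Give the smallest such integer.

k = 2

After k germinated seeds and 0 non-germinating seeds the posterior is Beta(8+k, 10), with mean (8+k)/(8+10+k).
Set (8+k)/(18+k) > 0.49 and solve: k > (0.49·18 − 8)/(1 − 0.49) = 1.608.
The smallest integer exceeding 1.608 is 2, and checking k=2: (10)/(20) = 0.5000 > 0.49.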